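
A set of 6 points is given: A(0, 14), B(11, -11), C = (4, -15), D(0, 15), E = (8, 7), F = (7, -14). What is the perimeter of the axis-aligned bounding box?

82

Width = max x − min x = 11 − 0 = 11.
Height = max y − min y = 15 − (-15) = 30.
Perimeter = 2(11 + 30) = 82.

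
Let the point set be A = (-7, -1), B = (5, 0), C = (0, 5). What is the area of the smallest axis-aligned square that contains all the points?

The bounding box has width 12 and height 6.
An axis-aligned square enclosing the set must have side ≥ max(width, height).
So the minimum side is max(12, 6) = 12.
Area = 12² = 144.

144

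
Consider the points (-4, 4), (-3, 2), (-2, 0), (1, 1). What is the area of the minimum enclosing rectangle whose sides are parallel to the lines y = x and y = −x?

In coordinates u = x + y, v = x − y the rectangle is axis-aligned; the map (x,y)→(u,v) scales areas by 2.
u-values: 0, -1, -2, 2; range = 2 − (-2) = 4.
v-values: -8, -5, -2, 0; range = 0 − (-8) = 8.
Area = (4 × 8) / 2 = 16.

16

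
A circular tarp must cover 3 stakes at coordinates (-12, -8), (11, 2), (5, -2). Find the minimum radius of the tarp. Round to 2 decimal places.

Call the three points A, B, C in the order given.
Side lengths²: AB² = 629, AC² = 325, BC² = 52.
Since AB² = 629 ≥ 325 + 52 = 377, the angle opposite AB is not acute, so the smallest enclosing circle has AB as diameter.
Centre = midpoint of AB = (-0.5, -3), r² = 629/4 = 157.25.
r = √(157.25) ≈ 12.54.

12.54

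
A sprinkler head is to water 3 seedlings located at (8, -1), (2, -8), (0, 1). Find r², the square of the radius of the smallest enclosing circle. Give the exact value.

Call the three points A, B, C in the order given.
Side lengths²: AB² = 85, AC² = 68, BC² = 85.
Since BC² = 85 < 85 + 68 = 153, the triangle is acute, so the smallest enclosing circle is the circumcircle.
Circumcentre = (3.25, -3), r² = 26.5625.

26.5625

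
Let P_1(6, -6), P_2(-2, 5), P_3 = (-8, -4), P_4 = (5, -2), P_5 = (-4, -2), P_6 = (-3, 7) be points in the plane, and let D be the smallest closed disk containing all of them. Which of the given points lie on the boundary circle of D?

P_1, P_3, P_6

A smallest enclosing disk is always determined by at most three of the input points on its boundary.
The minimum enclosing circle is determined by three boundary points: P_1, P_3, P_6.
Their circumcentre is (-33/82, -67/82) with r² = 228125/3362.
The farthest remaining point P_2 is at distance² 122345/3362 ≤ 228125/3362.
The points at distance exactly r from the centre are P_1, P_3, P_6 — 3 points.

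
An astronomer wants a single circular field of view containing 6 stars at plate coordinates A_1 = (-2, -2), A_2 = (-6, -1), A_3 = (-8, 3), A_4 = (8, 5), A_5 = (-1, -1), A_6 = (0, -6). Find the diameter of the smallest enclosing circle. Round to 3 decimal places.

A smallest enclosing disk is always determined by at most three of the input points on its boundary.
The minimum enclosing circle is determined by three boundary points: A_3, A_4, A_6.
Their circumcentre is (0.21875, 2.25) with r² = 68.1103515625.
The farthest remaining point A_2 is at distance² 49.2353515625 ≤ 68.1103515625.
Diameter = 2r = 2√(68.1103515625) ≈ 16.506.

16.506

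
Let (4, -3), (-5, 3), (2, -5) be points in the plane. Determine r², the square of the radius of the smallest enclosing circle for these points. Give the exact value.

29.38

Call the three points A, B, C in the order given.
Side lengths²: AB² = 117, AC² = 8, BC² = 113.
Since AB² = 117 < 113 + 8 = 121, the triangle is acute, so the smallest enclosing circle is the circumcircle.
Circumcentre = (-0.7, -0.3), r² = 29.38.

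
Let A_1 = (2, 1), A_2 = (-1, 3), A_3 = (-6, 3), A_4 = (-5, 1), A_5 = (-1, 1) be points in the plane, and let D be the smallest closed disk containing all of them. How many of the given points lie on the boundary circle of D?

2

The farthest pair is A_1–A_3 with squared distance 68. The circle on this segment as diameter has centre (-2, 2) and r² = 68/4 = 17.
Check A_2: distance² to centre = 2 ≤ 17, so it lies inside.
All remaining points lie in this disk, and no smaller disk contains both endpoints, so this is the minimum enclosing circle.
The points at distance exactly r from the centre are A_1, A_3 — 2 points.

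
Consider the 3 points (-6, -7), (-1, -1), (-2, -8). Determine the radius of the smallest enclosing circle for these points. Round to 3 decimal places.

3.926

Call the three points A, B, C in the order given.
Side lengths²: AB² = 61, AC² = 17, BC² = 50.
Since AB² = 61 < 50 + 17 = 67, the triangle is acute, so the smallest enclosing circle is the circumcircle.
Circumcentre = (-185/58, -247/58), r² = 25925/1682.
r = √(25925/1682) ≈ 3.926.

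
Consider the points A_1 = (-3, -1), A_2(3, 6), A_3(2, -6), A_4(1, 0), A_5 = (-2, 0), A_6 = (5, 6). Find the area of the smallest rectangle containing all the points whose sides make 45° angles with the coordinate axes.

In coordinates u = x + y, v = x − y the rectangle is axis-aligned; the map (x,y)→(u,v) scales areas by 2.
u-values: -4, 9, -4, 1, -2, 11; range = 11 − (-4) = 15.
v-values: -2, -3, 8, 1, -2, -1; range = 8 − (-3) = 11.
Area = (15 × 11) / 2 = 82.5.

82.5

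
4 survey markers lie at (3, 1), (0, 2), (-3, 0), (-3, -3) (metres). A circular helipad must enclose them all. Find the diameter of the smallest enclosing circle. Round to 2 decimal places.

7.21

The minimum enclosing circle of a finite set is fixed by two of the points (as a diameter) or three (as a circumcircle).
The farthest pair is (3, 1)–(-3, -3) with squared distance 52. The circle on this segment as diameter has centre (0, -1) and r² = 52/4 = 13.
Check (0, 2): distance² to centre = 9 ≤ 13, so it lies inside.
All remaining points lie in this disk, and no smaller disk contains both endpoints, so this is the minimum enclosing circle.
Diameter = 2r = 2√13 ≈ 7.21.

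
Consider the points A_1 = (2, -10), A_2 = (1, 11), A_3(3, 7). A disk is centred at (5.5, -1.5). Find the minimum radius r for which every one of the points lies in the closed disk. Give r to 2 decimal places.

13.29

The required radius is the distance from (5.5, -1.5) to the farthest point.
Squared distances: 84.5, 176.5, 78.5.
Maximum is 176.5, attained at A_2.
r = √(176.5) ≈ 13.29.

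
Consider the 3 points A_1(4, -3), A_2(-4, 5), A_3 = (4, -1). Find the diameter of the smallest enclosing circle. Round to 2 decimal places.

11.31

Side lengths²: A_1A_2² = 128, A_1A_3² = 4, A_2A_3² = 100.
Since A_1A_2² = 128 ≥ 100 + 4 = 104, the angle opposite A_1A_2 is not acute, so the smallest enclosing circle has A_1A_2 as diameter.
Centre = midpoint of A_1A_2 = (0, 1), r² = 128/4 = 32.
Diameter = 2r = 2√32 ≈ 11.31.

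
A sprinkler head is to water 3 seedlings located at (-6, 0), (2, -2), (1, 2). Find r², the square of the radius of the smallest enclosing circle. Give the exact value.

15317/900

Call the three points A, B, C in the order given.
Side lengths²: AB² = 68, AC² = 53, BC² = 17.
Since AB² = 68 < 53 + 17 = 70, the triangle is acute, so the smallest enclosing circle is the circumcircle.
Circumcentre = (-59/30, -13/15), r² = 15317/900.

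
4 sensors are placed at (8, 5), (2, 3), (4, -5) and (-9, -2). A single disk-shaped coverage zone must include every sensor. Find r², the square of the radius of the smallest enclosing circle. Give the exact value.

84.5

The farthest pair is (8, 5)–(-9, -2) with squared distance 338. The circle on this segment as diameter has centre (-0.5, 1.5) and r² = 338/4 = 84.5.
Check (2, 3): distance² to centre = 8.5 ≤ 84.5, so it lies inside.
All remaining points lie in this disk, and no smaller disk contains both endpoints, so this is the minimum enclosing circle.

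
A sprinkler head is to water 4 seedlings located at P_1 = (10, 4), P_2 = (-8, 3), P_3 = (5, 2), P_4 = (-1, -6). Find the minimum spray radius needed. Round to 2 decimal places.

The minimum enclosing circle of a finite set is fixed by two of the points (as a diameter) or three (as a circumcircle).
The minimum enclosing circle is determined by three boundary points: P_1, P_2, P_4.
Their circumcentre is (27/26, 73/26) with r² = 2125/26.
The farthest remaining point P_3 is at distance² 425/26 ≤ 2125/26.
r = √(2125/26) ≈ 9.04.

9.04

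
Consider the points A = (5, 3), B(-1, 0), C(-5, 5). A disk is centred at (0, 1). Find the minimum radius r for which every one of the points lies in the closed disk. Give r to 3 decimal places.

The required radius is the distance from (0, 1) to the farthest point.
Squared distances: 29, 2, 41.
Maximum is 41, attained at C.
r = √41 ≈ 6.403.

6.403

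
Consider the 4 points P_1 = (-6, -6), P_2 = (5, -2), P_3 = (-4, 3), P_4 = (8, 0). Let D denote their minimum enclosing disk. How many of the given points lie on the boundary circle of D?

A smallest enclosing disk is always determined by at most three of the input points on its boundary.
The minimum enclosing circle is determined by three boundary points: P_1, P_3, P_4.
Their circumcentre is (35/38, -107/38) with r² = 41905/722.
The farthest remaining point P_2 is at distance² 12493/722 ≤ 41905/722.
The points at distance exactly r from the centre are P_1, P_3, P_4 — 3 points.

3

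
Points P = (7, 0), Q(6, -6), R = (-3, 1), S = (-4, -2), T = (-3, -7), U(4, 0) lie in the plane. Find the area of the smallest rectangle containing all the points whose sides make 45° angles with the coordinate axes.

136

In coordinates u = x + y, v = x − y the rectangle is axis-aligned; the map (x,y)→(u,v) scales areas by 2.
u-values: 7, 0, -2, -6, -10, 4; range = 7 − (-10) = 17.
v-values: 7, 12, -4, -2, 4, 4; range = 12 − (-4) = 16.
Area = (17 × 16) / 2 = 136.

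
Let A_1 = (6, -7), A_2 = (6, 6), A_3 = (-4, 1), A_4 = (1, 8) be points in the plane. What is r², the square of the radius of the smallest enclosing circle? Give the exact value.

62.5

The farthest pair is A_1–A_4 with squared distance 250. The circle on this segment as diameter has centre (3.5, 0.5) and r² = 250/4 = 62.5.
Check A_2: distance² to centre = 36.5 ≤ 62.5, so it lies inside.
All remaining points lie in this disk, and no smaller disk contains both endpoints, so this is the minimum enclosing circle.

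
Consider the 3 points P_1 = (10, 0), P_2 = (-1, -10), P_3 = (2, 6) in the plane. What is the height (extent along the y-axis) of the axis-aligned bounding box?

max y = 6, min y = -10, so height = 16.

16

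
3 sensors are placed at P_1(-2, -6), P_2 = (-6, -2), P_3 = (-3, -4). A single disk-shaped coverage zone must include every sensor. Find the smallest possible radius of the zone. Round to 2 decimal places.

Side lengths²: P_1P_2² = 32, P_1P_3² = 5, P_2P_3² = 13.
Since P_1P_2² = 32 ≥ 13 + 5 = 18, the angle opposite P_1P_2 is not acute, so the smallest enclosing circle has P_1P_2 as diameter.
Centre = midpoint of P_1P_2 = (-4, -4), r² = 32/4 = 8.
r = √8 ≈ 2.83.

2.83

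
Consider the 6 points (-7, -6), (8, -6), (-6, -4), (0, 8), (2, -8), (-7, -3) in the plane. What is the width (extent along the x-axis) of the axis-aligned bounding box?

max x = 8, min x = -7, so width = 15.

15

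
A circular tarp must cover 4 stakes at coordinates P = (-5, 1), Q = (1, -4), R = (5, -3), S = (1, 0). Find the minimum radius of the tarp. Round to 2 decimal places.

A smallest enclosing disk is always determined by at most three of the input points on its boundary.
The farthest pair is P–R with squared distance 116. The circle on this segment as diameter has centre (0, -1) and r² = 116/4 = 29.
Check Q: distance² to centre = 10 ≤ 29, so it lies inside.
All remaining points lie in this disk, and no smaller disk contains both endpoints, so this is the minimum enclosing circle.
r = √29 ≈ 5.39.

5.39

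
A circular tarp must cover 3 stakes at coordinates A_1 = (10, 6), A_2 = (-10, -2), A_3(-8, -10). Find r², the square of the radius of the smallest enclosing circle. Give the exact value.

Side lengths²: A_1A_2² = 464, A_1A_3² = 580, A_2A_3² = 68.
Since A_1A_3² = 580 ≥ 464 + 68 = 532, the angle opposite A_1A_3 is not acute, so the smallest enclosing circle has A_1A_3 as diameter.
Centre = midpoint of A_1A_3 = (1, -2), r² = 580/4 = 145.

145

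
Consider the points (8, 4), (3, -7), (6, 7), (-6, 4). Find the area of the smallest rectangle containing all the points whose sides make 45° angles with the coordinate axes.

In coordinates u = x + y, v = x − y the rectangle is axis-aligned; the map (x,y)→(u,v) scales areas by 2.
u-values: 12, -4, 13, -2; range = 13 − (-4) = 17.
v-values: 4, 10, -1, -10; range = 10 − (-10) = 20.
Area = (17 × 20) / 2 = 170.

170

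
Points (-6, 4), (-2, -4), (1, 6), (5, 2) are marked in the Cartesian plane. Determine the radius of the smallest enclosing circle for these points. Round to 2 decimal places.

The minimum enclosing circle of a finite set is fixed by two of the points (as a diameter) or three (as a circumcircle).
The minimum enclosing circle is determined by three boundary points: (-6, 4), (-2, -4), (5, 2).
Their circumcentre is (-0.75, 1.625) with r² = 33.203125.
The farthest remaining point (1, 6) is at distance² 22.203125 ≤ 33.203125.
r = √(33.203125) ≈ 5.76.

5.76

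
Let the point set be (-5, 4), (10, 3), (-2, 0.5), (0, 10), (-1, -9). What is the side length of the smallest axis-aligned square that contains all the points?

19

The bounding box has width 15 and height 19.
An axis-aligned square enclosing the set must have side ≥ max(width, height).
So the minimum side is max(15, 19) = 19.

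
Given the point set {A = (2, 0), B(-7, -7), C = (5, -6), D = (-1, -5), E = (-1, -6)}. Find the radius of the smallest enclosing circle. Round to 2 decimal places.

A smallest enclosing disk is always determined by at most three of the input points on its boundary.
The minimum enclosing circle is determined by three boundary points: A, B, C.
Their circumcentre is (-1.1, -5.3) with r² = 37.7.
The farthest remaining point E is at distance² 0.5 ≤ 37.7.
r = √(37.7) ≈ 6.14.

6.14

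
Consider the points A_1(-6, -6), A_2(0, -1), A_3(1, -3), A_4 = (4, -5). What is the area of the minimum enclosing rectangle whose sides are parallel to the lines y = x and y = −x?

49.5

In coordinates u = x + y, v = x − y the rectangle is axis-aligned; the map (x,y)→(u,v) scales areas by 2.
u-values: -12, -1, -2, -1; range = -1 − (-12) = 11.
v-values: 0, 1, 4, 9; range = 9 − 0 = 9.
Area = (11 × 9) / 2 = 49.5.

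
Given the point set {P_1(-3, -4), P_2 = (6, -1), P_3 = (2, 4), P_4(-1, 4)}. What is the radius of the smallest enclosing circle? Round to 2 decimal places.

By Welzl's lemma the MEC is supported by two points (diametrically opposite) or three points (on a circumcircle).
The minimum enclosing circle is determined by three boundary points: P_1, P_2, P_4.
Their circumcentre is (10/11, -8/11) with r² = 3145/121.
The farthest remaining point P_3 is at distance² 2848/121 ≤ 3145/121.
r = √(3145/121) ≈ 5.10.

5.10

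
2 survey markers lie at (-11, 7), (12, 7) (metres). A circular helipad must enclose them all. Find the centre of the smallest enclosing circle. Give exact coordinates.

(0.5, 7)

The smallest circle enclosing two points has them as diameter endpoints.
Centre = midpoint = (0.5, 7); r² = |(-11, 7)−(12, 7)|²/4 = 529/4 = 132.25.
Centre = (0.5, 7).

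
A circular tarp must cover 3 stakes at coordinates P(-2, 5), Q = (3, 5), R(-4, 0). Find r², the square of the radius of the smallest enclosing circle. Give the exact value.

Side lengths²: PQ² = 25, PR² = 29, QR² = 74.
Since QR² = 74 ≥ 29 + 25 = 54, the angle opposite QR is not acute, so the smallest enclosing circle has QR as diameter.
Centre = midpoint of QR = (-0.5, 2.5), r² = 74/4 = 18.5.

18.5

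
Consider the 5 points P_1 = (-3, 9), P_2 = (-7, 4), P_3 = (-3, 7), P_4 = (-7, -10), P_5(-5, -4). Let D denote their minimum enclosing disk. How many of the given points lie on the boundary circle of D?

2

A smallest enclosing disk is always determined by at most three of the input points on its boundary.
The farthest pair is P_1–P_4 with squared distance 377. The circle on this segment as diameter has centre (-5, -0.5) and r² = 377/4 = 94.25.
Check P_2: distance² to centre = 24.25 ≤ 94.25, so it lies inside.
All remaining points lie in this disk, and no smaller disk contains both endpoints, so this is the minimum enclosing circle.
The points at distance exactly r from the centre are P_1, P_4 — 2 points.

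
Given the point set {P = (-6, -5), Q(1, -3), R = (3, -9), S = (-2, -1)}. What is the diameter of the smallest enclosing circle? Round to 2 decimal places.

10.11

By Welzl's lemma the MEC is supported by two points (diametrically opposite) or three points (on a circumcircle).
The minimum enclosing circle is determined by three boundary points: P, R, S.
Their circumcentre is (-27/26, -155/26) with r² = 8633/338.
The farthest remaining point Q is at distance² 4369/338 ≤ 8633/338.
Diameter = 2r = 2√(8633/338) ≈ 10.11.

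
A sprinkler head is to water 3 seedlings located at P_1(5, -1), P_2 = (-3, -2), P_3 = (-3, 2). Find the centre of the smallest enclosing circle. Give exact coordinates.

(0.8125, 0)

Side lengths²: P_1P_2² = 65, P_1P_3² = 73, P_2P_3² = 16.
Since P_1P_3² = 73 < 65 + 16 = 81, the triangle is acute, so the smallest enclosing circle is the circumcircle.
Circumcentre = (0.8125, 0), r² = 18.53515625.
Centre = (0.8125, 0).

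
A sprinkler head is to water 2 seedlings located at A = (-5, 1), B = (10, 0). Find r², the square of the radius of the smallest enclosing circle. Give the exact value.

The smallest circle enclosing two points has them as diameter endpoints.
Centre = midpoint = (2.5, 0.5); r² = |AB|²/4 = 226/4 = 56.5.

56.5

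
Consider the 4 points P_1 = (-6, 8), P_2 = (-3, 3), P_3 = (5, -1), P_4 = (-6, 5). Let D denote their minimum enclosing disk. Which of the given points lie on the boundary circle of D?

P_1, P_3

By Welzl's lemma the MEC is supported by two points (diametrically opposite) or three points (on a circumcircle).
The farthest pair is P_1–P_3 with squared distance 202. The circle on this segment as diameter has centre (-0.5, 3.5) and r² = 202/4 = 50.5.
Check P_2: distance² to centre = 6.5 ≤ 50.5, so it lies inside.
All remaining points lie in this disk, and no smaller disk contains both endpoints, so this is the minimum enclosing circle.
The points at distance exactly r from the centre are P_1, P_3 — 2 points.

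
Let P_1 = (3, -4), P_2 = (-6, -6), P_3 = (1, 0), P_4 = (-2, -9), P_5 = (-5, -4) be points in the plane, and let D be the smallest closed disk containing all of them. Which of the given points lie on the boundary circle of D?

By Welzl's lemma the MEC is supported by two points (diametrically opposite) or three points (on a circumcircle).
The minimum enclosing circle is determined by three boundary points: P_2, P_3, P_4.
Their circumcentre is (-1.5, -25/6) with r² = 425/18.
The farthest remaining point P_1 is at distance² 365/18 ≤ 425/18.
The points at distance exactly r from the centre are P_2, P_3, P_4 — 3 points.

P_2, P_3, P_4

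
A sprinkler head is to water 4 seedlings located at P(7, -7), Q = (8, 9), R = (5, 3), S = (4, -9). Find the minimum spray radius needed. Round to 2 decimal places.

By Welzl's lemma the MEC is supported by two points (diametrically opposite) or three points (on a circumcircle).
The farthest pair is Q–S with squared distance 340. The circle on this segment as diameter has centre (6, 0) and r² = 340/4 = 85.
Check P: distance² to centre = 50 ≤ 85, so it lies inside.
All remaining points lie in this disk, and no smaller disk contains both endpoints, so this is the minimum enclosing circle.
r = √85 ≈ 9.22.

9.22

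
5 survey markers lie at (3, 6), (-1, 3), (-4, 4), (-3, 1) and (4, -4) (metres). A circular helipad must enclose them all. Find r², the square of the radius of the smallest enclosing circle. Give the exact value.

A smallest enclosing disk is always determined by at most three of the input points on its boundary.
The minimum enclosing circle is determined by three boundary points: (3, 6), (-4, 4), (4, -4).
Their circumcentre is (13/18, 13/18) with r² = 5353/162.
The farthest remaining point (-3, 1) is at distance² 2257/162 ≤ 5353/162.

5353/162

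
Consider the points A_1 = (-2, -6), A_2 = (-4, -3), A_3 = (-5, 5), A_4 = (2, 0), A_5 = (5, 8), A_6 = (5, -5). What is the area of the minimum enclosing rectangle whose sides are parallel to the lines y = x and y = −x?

In coordinates u = x + y, v = x − y the rectangle is axis-aligned; the map (x,y)→(u,v) scales areas by 2.
u-values: -8, -7, 0, 2, 13, 0; range = 13 − (-8) = 21.
v-values: 4, -1, -10, 2, -3, 10; range = 10 − (-10) = 20.
Area = (21 × 20) / 2 = 210.

210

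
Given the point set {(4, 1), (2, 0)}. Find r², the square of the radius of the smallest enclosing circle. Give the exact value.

The smallest circle enclosing two points has them as diameter endpoints.
Centre = midpoint = (3, 0.5); r² = |(4, 1)−(2, 0)|²/4 = 5/4 = 1.25.

1.25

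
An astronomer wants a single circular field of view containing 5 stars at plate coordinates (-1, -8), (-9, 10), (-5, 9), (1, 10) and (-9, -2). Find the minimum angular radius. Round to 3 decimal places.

The minimum enclosing circle is determined by three boundary points: (-1, -8), (-9, 10), (1, 10).
Their circumcentre is (-4, 13/9) with r² = 7954/81.
The farthest remaining point (-5, 9) is at distance² 4705/81 ≤ 7954/81.
r = √(7954/81) ≈ 9.909.

9.909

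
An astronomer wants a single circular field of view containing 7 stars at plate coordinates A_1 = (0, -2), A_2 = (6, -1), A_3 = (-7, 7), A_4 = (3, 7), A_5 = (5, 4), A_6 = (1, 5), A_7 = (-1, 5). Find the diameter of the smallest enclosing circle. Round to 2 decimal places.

15.26

By Welzl's lemma the MEC is supported by two points (diametrically opposite) or three points (on a circumcircle).
The farthest pair is A_2–A_3 with squared distance 233. The circle on this segment as diameter has centre (-0.5, 3) and r² = 233/4 = 58.25.
Check A_1: distance² to centre = 25.25 ≤ 58.25, so it lies inside.
All remaining points lie in this disk, and no smaller disk contains both endpoints, so this is the minimum enclosing circle.
Diameter = 2r = 2√(58.25) ≈ 15.26.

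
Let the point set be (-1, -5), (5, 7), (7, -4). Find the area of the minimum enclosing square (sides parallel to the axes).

The bounding box has width 8 and height 12.
An axis-aligned square enclosing the set must have side ≥ max(width, height).
So the minimum side is max(8, 12) = 12.
Area = 12² = 144.

144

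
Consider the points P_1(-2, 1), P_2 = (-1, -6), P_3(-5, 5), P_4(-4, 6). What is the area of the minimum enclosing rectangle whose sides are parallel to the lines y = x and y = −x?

In coordinates u = x + y, v = x − y the rectangle is axis-aligned; the map (x,y)→(u,v) scales areas by 2.
u-values: -1, -7, 0, 2; range = 2 − (-7) = 9.
v-values: -3, 5, -10, -10; range = 5 − (-10) = 15.
Area = (9 × 15) / 2 = 67.5.

67.5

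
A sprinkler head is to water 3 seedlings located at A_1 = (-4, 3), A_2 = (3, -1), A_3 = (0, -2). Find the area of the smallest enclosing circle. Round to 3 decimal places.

51.051

Side lengths²: A_1A_2² = 65, A_1A_3² = 41, A_2A_3² = 10.
Since A_1A_2² = 65 ≥ 41 + 10 = 51, the angle opposite A_1A_2 is not acute, so the smallest enclosing circle has A_1A_2 as diameter.
Centre = midpoint of A_1A_2 = (-0.5, 1), r² = 65/4 = 16.25.
Area = π·r² = π·16.25 ≈ 51.051.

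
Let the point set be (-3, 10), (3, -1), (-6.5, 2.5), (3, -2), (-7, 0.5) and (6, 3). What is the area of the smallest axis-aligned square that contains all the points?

169

The bounding box has width 13 and height 12.
An axis-aligned square enclosing the set must have side ≥ max(width, height).
So the minimum side is max(13, 12) = 13.
Area = 13² = 169.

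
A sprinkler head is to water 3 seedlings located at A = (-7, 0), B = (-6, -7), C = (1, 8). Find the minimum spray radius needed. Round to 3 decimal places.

8.276

Side lengths²: AB² = 50, AC² = 128, BC² = 274.
Since BC² = 274 ≥ 128 + 50 = 178, the angle opposite BC is not acute, so the smallest enclosing circle has BC as diameter.
Centre = midpoint of BC = (-2.5, 0.5), r² = 274/4 = 68.5.
r = √(68.5) ≈ 8.276.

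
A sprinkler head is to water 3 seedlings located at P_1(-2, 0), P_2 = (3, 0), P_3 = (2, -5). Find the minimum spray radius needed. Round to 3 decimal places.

3.265

Side lengths²: P_1P_2² = 25, P_1P_3² = 41, P_2P_3² = 26.
Since P_1P_3² = 41 < 26 + 25 = 51, the triangle is acute, so the smallest enclosing circle is the circumcircle.
Circumcentre = (0.5, -2.1), r² = 10.66.
r = √(10.66) ≈ 3.265.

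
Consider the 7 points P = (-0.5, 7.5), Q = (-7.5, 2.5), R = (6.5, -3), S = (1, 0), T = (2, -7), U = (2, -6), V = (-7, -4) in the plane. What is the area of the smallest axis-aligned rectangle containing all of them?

x ranges over [-7.5, 6.5], width 14.
y ranges over [-7, 7.5], height 14.5.
Area = 14 × 14.5 = 203.

203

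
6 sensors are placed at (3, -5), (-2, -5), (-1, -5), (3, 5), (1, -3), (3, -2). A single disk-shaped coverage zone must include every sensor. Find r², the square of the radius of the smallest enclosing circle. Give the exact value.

31.25

The farthest pair is (-2, -5)–(3, 5) with squared distance 125. The circle on this segment as diameter has centre (0.5, 0) and r² = 125/4 = 31.25.
Check (3, -5): distance² to centre = 31.25 ≤ 31.25, so it lies inside.
All remaining points lie in this disk, and no smaller disk contains both endpoints, so this is the minimum enclosing circle.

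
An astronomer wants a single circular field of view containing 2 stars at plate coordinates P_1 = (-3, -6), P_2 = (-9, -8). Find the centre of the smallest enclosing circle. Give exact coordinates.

The smallest circle enclosing two points has them as diameter endpoints.
Centre = midpoint = (-6, -7); r² = |P_1P_2|²/4 = 40/4 = 10.
Centre = (-6, -7).

(-6, -7)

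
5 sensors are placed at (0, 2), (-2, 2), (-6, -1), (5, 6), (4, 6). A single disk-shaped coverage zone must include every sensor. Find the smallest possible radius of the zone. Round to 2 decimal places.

A smallest enclosing disk is always determined by at most three of the input points on its boundary.
The farthest pair is (-6, -1)–(5, 6) with squared distance 170. The circle on this segment as diameter has centre (-0.5, 2.5) and r² = 170/4 = 42.5.
Check (0, 2): distance² to centre = 0.5 ≤ 42.5, so it lies inside.
All remaining points lie in this disk, and no smaller disk contains both endpoints, so this is the minimum enclosing circle.
r = √(42.5) ≈ 6.52.

6.52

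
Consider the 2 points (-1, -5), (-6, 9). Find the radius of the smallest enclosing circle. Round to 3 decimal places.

The smallest circle enclosing two points has them as diameter endpoints.
Centre = midpoint = (-3.5, 2); r² = |(-1, -5)−(-6, 9)|²/4 = 221/4 = 55.25.
r = √(55.25) ≈ 7.433.

7.433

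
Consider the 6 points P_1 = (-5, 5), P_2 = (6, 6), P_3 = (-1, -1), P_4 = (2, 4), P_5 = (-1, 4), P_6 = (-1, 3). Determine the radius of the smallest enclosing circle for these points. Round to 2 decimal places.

5.63

The minimum enclosing circle of a finite set is fixed by two of the points (as a diameter) or three (as a circumcircle).
The minimum enclosing circle is determined by three boundary points: P_1, P_2, P_3.
Their circumcentre is (0.6, 4.4) with r² = 31.72.
The farthest remaining point P_6 is at distance² 4.52 ≤ 31.72.
r = √(31.72) ≈ 5.63.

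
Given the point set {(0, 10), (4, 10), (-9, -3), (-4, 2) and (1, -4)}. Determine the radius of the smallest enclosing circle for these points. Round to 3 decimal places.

The farthest pair is (4, 10)–(-9, -3) with squared distance 338. The circle on this segment as diameter has centre (-2.5, 3.5) and r² = 338/4 = 84.5.
Check (0, 10): distance² to centre = 48.5 ≤ 84.5, so it lies inside.
All remaining points lie in this disk, and no smaller disk contains both endpoints, so this is the minimum enclosing circle.
r = √(84.5) ≈ 9.192.

9.192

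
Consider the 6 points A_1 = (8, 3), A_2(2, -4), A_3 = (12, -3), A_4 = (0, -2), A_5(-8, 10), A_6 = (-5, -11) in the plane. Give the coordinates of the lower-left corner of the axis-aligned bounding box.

x-range [-8, 12], y-range [-11, 10].
The lower-left corner is (-8, -11).

(-8, -11)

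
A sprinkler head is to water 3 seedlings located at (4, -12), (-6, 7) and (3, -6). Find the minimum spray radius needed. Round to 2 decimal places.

Call the three points A, B, C in the order given.
Side lengths²: AB² = 461, AC² = 37, BC² = 250.
Since AB² = 461 ≥ 250 + 37 = 287, the angle opposite AB is not acute, so the smallest enclosing circle has AB as diameter.
Centre = midpoint of AB = (-1, -2.5), r² = 461/4 = 115.25.
r = √(115.25) ≈ 10.74.

10.74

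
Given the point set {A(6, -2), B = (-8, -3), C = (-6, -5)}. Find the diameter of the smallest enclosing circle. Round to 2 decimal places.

14.04

Side lengths²: AB² = 197, AC² = 153, BC² = 8.
Since AB² = 197 ≥ 153 + 8 = 161, the angle opposite AB is not acute, so the smallest enclosing circle has AB as diameter.
Centre = midpoint of AB = (-1, -2.5), r² = 197/4 = 49.25.
Diameter = 2r = 2√(49.25) ≈ 14.04.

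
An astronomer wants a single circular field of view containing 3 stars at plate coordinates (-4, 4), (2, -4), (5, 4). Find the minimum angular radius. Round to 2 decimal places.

Call the three points A, B, C in the order given.
Side lengths²: AB² = 100, AC² = 81, BC² = 73.
Since AB² = 100 < 81 + 73 = 154, the triangle is acute, so the smallest enclosing circle is the circumcircle.
Circumcentre = (0.5, 1.125), r² = 28.515625.
r = √(28.515625) ≈ 5.34.

5.34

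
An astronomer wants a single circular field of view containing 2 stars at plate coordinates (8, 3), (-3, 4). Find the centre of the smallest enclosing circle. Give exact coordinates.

The smallest circle enclosing two points has them as diameter endpoints.
Centre = midpoint = (2.5, 3.5); r² = |(8, 3)−(-3, 4)|²/4 = 122/4 = 30.5.
Centre = (2.5, 3.5).

(2.5, 3.5)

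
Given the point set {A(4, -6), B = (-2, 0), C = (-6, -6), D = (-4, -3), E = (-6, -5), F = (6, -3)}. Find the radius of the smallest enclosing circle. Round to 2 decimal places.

6.18

By Welzl's lemma the MEC is supported by two points (diametrically opposite) or three points (on a circumcircle).
The farthest pair is C–F with squared distance 153. The circle on this segment as diameter has centre (0, -4.5) and r² = 153/4 = 38.25.
Check A: distance² to centre = 18.25 ≤ 38.25, so it lies inside.
All remaining points lie in this disk, and no smaller disk contains both endpoints, so this is the minimum enclosing circle.
r = √(38.25) ≈ 6.18.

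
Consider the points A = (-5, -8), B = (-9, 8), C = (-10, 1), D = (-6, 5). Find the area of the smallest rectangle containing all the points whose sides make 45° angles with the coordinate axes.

In coordinates u = x + y, v = x − y the rectangle is axis-aligned; the map (x,y)→(u,v) scales areas by 2.
u-values: -13, -1, -9, -1; range = -1 − (-13) = 12.
v-values: 3, -17, -11, -11; range = 3 − (-17) = 20.
Area = (12 × 20) / 2 = 120.

120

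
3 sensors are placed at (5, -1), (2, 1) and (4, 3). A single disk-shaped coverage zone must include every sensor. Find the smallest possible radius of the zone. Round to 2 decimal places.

Call the three points A, B, C in the order given.
Side lengths²: AB² = 13, AC² = 17, BC² = 8.
Since AC² = 17 < 13 + 8 = 21, the triangle is acute, so the smallest enclosing circle is the circumcircle.
Circumcentre = (4.1, 0.9), r² = 4.42.
r = √(4.42) ≈ 2.10.

2.10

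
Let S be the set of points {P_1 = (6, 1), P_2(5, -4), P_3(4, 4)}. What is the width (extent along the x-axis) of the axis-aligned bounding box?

2

max x = 6, min x = 4, so width = 2.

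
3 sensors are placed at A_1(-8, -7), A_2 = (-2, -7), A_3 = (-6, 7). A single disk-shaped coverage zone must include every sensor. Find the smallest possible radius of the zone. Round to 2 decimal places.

Side lengths²: A_1A_2² = 36, A_1A_3² = 200, A_2A_3² = 212.
Since A_2A_3² = 212 < 200 + 36 = 236, the triangle is acute, so the smallest enclosing circle is the circumcircle.
Circumcentre = (-5, -2/7), r² = 2650/49.
r = √(2650/49) ≈ 7.35.

7.35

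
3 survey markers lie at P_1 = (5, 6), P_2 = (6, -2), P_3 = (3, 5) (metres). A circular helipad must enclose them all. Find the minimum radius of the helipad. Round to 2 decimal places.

Side lengths²: P_1P_2² = 65, P_1P_3² = 5, P_2P_3² = 58.
Since P_1P_2² = 65 ≥ 58 + 5 = 63, the angle opposite P_1P_2 is not acute, so the smallest enclosing circle has P_1P_2 as diameter.
Centre = midpoint of P_1P_2 = (5.5, 2), r² = 65/4 = 16.25.
r = √(16.25) ≈ 4.03.

4.03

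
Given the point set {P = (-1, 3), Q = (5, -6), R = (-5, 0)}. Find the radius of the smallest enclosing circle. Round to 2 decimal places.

5.84

Side lengths²: PQ² = 117, PR² = 25, QR² = 136.
Since QR² = 136 < 117 + 25 = 142, the triangle is acute, so the smallest enclosing circle is the circumcircle.
Circumcentre = (1/6, -49/18), r² = 5525/162.
r = √(5525/162) ≈ 5.84.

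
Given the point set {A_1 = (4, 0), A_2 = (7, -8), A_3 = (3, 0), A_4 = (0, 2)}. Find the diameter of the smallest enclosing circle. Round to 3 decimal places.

A smallest enclosing disk is always determined by at most three of the input points on its boundary.
The farthest pair is A_2–A_4 with squared distance 149. The circle on this segment as diameter has centre (3.5, -3) and r² = 149/4 = 37.25.
Check A_1: distance² to centre = 9.25 ≤ 37.25, so it lies inside.
All remaining points lie in this disk, and no smaller disk contains both endpoints, so this is the minimum enclosing circle.
Diameter = 2r = 2√(37.25) ≈ 12.207.

12.207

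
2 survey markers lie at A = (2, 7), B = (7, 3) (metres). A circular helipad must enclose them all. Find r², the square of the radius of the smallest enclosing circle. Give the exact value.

The smallest circle enclosing two points has them as diameter endpoints.
Centre = midpoint = (4.5, 5); r² = |AB|²/4 = 41/4 = 10.25.

10.25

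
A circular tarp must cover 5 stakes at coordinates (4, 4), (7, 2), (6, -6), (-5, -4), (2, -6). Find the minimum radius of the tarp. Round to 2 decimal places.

By Welzl's lemma the MEC is supported by two points (diametrically opposite) or three points (on a circumcircle).
The minimum enclosing circle is determined by three boundary points: (7, 2), (6, -6), (-5, -4).
Their circumcentre is (7/6, -4/3) with r² = 1625/36.
The farthest remaining point (4, 4) is at distance² 1313/36 ≤ 1625/36.
r = √(1625/36) ≈ 6.72.

6.72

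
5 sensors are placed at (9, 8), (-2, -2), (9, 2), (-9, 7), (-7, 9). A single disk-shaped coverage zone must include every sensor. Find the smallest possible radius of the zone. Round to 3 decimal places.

By Welzl's lemma the MEC is supported by two points (diametrically opposite) or three points (on a circumcircle).
The minimum enclosing circle is determined by three boundary points: (9, 8), (9, 2), (-9, 7).
Their circumcentre is (5/36, 5) with r² = 113425/1296.
The farthest remaining point (-7, 9) is at distance² 86785/1296 ≤ 113425/1296.
r = √(113425/1296) ≈ 9.355.

9.355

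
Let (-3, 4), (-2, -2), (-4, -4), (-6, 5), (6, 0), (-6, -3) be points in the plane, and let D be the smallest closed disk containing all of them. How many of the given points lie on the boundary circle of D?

The minimum enclosing circle is determined by three boundary points: (-6, 5), (6, 0), (-6, -3).
Their circumcentre is (-0.625, 1) with r² = 44.890625.
The farthest remaining point (-4, -4) is at distance² 36.390625 ≤ 44.890625.
The points at distance exactly r from the centre are (-6, 5), (6, 0), (-6, -3) — 3 points.

3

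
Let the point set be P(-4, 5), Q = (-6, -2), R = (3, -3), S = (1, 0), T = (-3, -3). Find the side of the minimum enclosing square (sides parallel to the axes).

The bounding box has width 9 and height 8.
An axis-aligned square enclosing the set must have side ≥ max(width, height).
So the minimum side is max(9, 8) = 9.

9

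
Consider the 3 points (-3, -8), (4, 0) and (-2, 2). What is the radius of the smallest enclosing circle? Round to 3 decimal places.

5.449

Call the three points A, B, C in the order given.
Side lengths²: AB² = 113, AC² = 101, BC² = 40.
Since AB² = 113 < 101 + 40 = 141, the triangle is acute, so the smallest enclosing circle is the circumcircle.
Circumcentre = (-25/62, -199/62), r² = 57065/1922.
r = √(57065/1922) ≈ 5.449.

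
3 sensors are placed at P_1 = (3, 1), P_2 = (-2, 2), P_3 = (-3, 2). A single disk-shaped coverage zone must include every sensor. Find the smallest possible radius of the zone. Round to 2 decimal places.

3.04

Side lengths²: P_1P_2² = 26, P_1P_3² = 37, P_2P_3² = 1.
Since P_1P_3² = 37 ≥ 26 + 1 = 27, the angle opposite P_1P_3 is not acute, so the smallest enclosing circle has P_1P_3 as diameter.
Centre = midpoint of P_1P_3 = (0, 1.5), r² = 37/4 = 9.25.
r = √(9.25) ≈ 3.04.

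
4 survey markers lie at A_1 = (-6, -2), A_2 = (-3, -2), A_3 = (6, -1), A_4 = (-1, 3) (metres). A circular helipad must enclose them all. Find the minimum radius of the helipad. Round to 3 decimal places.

The minimum enclosing circle of a finite set is fixed by two of the points (as a diameter) or three (as a circumcircle).
The farthest pair is A_1–A_3 with squared distance 145. The circle on this segment as diameter has centre (0, -1.5) and r² = 145/4 = 36.25.
Check A_2: distance² to centre = 9.25 ≤ 36.25, so it lies inside.
All remaining points lie in this disk, and no smaller disk contains both endpoints, so this is the minimum enclosing circle.
r = √(36.25) ≈ 6.021.

6.021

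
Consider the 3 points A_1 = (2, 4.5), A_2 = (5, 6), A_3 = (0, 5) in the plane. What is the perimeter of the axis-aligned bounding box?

13

Width = max x − min x = 5 − 0 = 5.
Height = max y − min y = 6 − 4.5 = 1.5.
Perimeter = 2(5 + 1.5) = 13.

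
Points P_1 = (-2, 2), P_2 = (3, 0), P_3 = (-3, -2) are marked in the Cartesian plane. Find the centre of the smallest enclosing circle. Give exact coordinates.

(-3/22, -13/22)

Side lengths²: P_1P_2² = 29, P_1P_3² = 17, P_2P_3² = 40.
Since P_2P_3² = 40 < 29 + 17 = 46, the triangle is acute, so the smallest enclosing circle is the circumcircle.
Circumcentre = (-3/22, -13/22), r² = 2465/242.
Centre = (-3/22, -13/22).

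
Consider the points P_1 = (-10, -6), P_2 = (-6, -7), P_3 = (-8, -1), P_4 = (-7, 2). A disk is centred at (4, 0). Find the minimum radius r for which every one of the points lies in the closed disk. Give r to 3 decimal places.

15.232

The required radius is the distance from (4, 0) to the farthest point.
Squared distances: 232, 149, 145, 125.
Maximum is 232, attained at P_1.
r = √232 ≈ 15.232.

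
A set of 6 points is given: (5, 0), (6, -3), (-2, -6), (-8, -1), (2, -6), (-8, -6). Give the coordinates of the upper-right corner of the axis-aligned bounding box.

(6, 0)

x-range [-8, 6], y-range [-6, 0].
The upper-right corner is (6, 0).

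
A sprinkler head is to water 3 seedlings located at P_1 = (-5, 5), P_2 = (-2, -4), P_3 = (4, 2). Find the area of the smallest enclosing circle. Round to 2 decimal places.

Side lengths²: P_1P_2² = 90, P_1P_3² = 90, P_2P_3² = 72.
Since P_1P_3² = 90 < 90 + 72 = 162, the triangle is acute, so the smallest enclosing circle is the circumcircle.
Circumcentre = (-1.25, 1.25), r² = 28.125.
Area = π·r² = π·28.125 ≈ 88.36.

88.36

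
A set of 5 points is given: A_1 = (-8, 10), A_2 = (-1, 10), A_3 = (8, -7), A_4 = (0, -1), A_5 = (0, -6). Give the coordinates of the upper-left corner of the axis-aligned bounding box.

x-range [-8, 8], y-range [-7, 10].
The upper-left corner is (-8, 10).

(-8, 10)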